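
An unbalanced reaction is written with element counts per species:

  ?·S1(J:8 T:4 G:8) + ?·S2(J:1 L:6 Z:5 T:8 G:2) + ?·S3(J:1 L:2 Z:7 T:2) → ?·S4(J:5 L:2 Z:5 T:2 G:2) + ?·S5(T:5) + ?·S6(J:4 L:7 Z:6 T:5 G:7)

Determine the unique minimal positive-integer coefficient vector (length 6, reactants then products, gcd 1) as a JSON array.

Coefficients: [3, 5, 2, 3, 6, 4]

J: 3·8+5·1+2·1 = 31 | 3·5+6·0+4·4 = 31
L: 3·0+5·6+2·2 = 34 | 3·2+6·0+4·7 = 34
Z: 3·0+5·5+2·7 = 39 | 3·5+6·0+4·6 = 39
T: 3·4+5·8+2·2 = 56 | 3·2+6·5+4·5 = 56
G: 3·8+5·2+2·0 = 34 | 3·2+6·0+4·7 = 34
gcd(3,5,2,3,6,4) = 1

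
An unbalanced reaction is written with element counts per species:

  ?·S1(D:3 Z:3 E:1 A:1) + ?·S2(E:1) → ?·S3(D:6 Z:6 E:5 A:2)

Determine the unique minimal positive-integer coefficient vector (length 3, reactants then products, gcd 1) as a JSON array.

D: 2·3+3·0 = 6 | 1·6 = 6
Z: 2·3+3·0 = 6 | 1·6 = 6
E: 2·1+3·1 = 5 | 1·5 = 5
A: 2·1+3·0 = 2 | 1·2 = 2
gcd(2,3,1) = 1

Coefficients: [2, 3, 1]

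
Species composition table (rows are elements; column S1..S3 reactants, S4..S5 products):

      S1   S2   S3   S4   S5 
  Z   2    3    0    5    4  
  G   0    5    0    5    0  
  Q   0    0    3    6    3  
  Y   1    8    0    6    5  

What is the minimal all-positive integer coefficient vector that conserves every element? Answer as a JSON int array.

Z: 3·2+1·3+3·0 = 9 | 1·5+1·4 = 9
G: 3·0+1·5+3·0 = 5 | 1·5+1·0 = 5
Q: 3·0+1·0+3·3 = 9 | 1·6+1·3 = 9
Y: 3·1+1·8+3·0 = 11 | 1·6+1·5 = 11
gcd(3,1,3,1,1) = 1

Coefficients: [3, 1, 3, 1, 1]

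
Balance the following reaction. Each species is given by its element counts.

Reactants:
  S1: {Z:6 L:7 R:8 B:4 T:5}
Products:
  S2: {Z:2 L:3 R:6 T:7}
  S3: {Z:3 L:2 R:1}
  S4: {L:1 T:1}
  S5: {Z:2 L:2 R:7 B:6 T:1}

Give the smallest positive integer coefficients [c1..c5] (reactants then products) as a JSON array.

Coefficients: [3, 1, 4, 6, 2]

Z: 3·6 = 18 | 1·2+4·3+6·0+2·2 = 18
L: 3·7 = 21 | 1·3+4·2+6·1+2·2 = 21
R: 3·8 = 24 | 1·6+4·1+6·0+2·7 = 24
B: 3·4 = 12 | 1·0+4·0+6·0+2·6 = 12
T: 3·5 = 15 | 1·7+4·0+6·1+2·1 = 15
gcd(3,1,4,6,2) = 1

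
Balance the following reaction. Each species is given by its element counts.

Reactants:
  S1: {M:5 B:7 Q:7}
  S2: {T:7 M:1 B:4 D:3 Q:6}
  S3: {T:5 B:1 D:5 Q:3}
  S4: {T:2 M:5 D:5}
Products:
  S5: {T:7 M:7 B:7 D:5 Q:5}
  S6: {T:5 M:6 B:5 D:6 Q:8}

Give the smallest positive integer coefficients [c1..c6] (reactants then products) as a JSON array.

T: 3·0+3·7+1·5+4·2 = 34 | 2·7+4·5 = 34
M: 3·5+3·1+1·0+4·5 = 38 | 2·7+4·6 = 38
B: 3·7+3·4+1·1+4·0 = 34 | 2·7+4·5 = 34
D: 3·0+3·3+1·5+4·5 = 34 | 2·5+4·6 = 34
Q: 3·7+3·6+1·3+4·0 = 42 | 2·5+4·8 = 42
gcd(3,3,1,4,2,4) = 1

Coefficients: [3, 3, 1, 4, 2, 4]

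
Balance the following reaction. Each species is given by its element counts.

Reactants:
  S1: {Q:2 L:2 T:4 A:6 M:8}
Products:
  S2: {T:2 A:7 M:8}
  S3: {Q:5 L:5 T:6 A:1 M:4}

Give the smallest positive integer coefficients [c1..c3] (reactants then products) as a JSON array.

Coefficients: [5, 4, 2]

Q: 5·2 = 10 | 4·0+2·5 = 10
L: 5·2 = 10 | 4·0+2·5 = 10
T: 5·4 = 20 | 4·2+2·6 = 20
A: 5·6 = 30 | 4·7+2·1 = 30
M: 5·8 = 40 | 4·8+2·4 = 40
gcd(5,4,2) = 1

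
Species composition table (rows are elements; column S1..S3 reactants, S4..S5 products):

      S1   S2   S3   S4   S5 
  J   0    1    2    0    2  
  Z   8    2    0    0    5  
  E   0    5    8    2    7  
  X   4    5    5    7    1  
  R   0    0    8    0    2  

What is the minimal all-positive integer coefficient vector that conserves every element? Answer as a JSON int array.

J: 1·0+6·1+1·2 = 8 | 5·0+4·2 = 8
Z: 1·8+6·2+1·0 = 20 | 5·0+4·5 = 20
E: 1·0+6·5+1·8 = 38 | 5·2+4·7 = 38
X: 1·4+6·5+1·5 = 39 | 5·7+4·1 = 39
R: 1·0+6·0+1·8 = 8 | 5·0+4·2 = 8
gcd(1,6,1,5,4) = 1

Coefficients: [1, 6, 1, 5, 4]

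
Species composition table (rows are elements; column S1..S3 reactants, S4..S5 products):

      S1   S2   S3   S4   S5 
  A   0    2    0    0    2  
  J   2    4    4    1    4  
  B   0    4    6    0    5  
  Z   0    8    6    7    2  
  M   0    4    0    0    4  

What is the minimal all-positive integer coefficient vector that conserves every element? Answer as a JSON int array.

Coefficients: [1, 6, 1, 6, 6]

A: 1·0+6·2+1·0 = 12 | 6·0+6·2 = 12
J: 1·2+6·4+1·4 = 30 | 6·1+6·4 = 30
B: 1·0+6·4+1·6 = 30 | 6·0+6·5 = 30
Z: 1·0+6·8+1·6 = 54 | 6·7+6·2 = 54
M: 1·0+6·4+1·0 = 24 | 6·0+6·4 = 24
gcd(1,6,1,6,6) = 1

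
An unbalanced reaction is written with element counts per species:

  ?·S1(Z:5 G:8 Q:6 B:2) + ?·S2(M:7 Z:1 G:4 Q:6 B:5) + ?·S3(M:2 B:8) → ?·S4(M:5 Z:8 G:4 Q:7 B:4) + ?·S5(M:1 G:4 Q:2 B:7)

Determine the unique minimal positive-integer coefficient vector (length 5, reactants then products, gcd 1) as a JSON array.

Coefficients: [3, 1, 4, 2, 5]

M: 3·0+1·7+4·2 = 15 | 2·5+5·1 = 15
Z: 3·5+1·1+4·0 = 16 | 2·8+5·0 = 16
G: 3·8+1·4+4·0 = 28 | 2·4+5·4 = 28
Q: 3·6+1·6+4·0 = 24 | 2·7+5·2 = 24
B: 3·2+1·5+4·8 = 43 | 2·4+5·7 = 43
gcd(3,1,4,2,5) = 1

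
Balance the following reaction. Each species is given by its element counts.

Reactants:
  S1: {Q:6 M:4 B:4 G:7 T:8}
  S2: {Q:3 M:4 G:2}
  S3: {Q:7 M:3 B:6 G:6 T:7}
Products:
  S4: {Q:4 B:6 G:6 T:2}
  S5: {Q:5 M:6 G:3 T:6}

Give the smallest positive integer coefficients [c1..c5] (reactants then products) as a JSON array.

Q: 3·6+3·3+2·7 = 41 | 4·4+5·5 = 41
M: 3·4+3·4+2·3 = 30 | 4·0+5·6 = 30
B: 3·4+3·0+2·6 = 24 | 4·6+5·0 = 24
G: 3·7+3·2+2·6 = 39 | 4·6+5·3 = 39
T: 3·8+3·0+2·7 = 38 | 4·2+5·6 = 38
gcd(3,3,2,4,5) = 1

Coefficients: [3, 3, 2, 4, 5]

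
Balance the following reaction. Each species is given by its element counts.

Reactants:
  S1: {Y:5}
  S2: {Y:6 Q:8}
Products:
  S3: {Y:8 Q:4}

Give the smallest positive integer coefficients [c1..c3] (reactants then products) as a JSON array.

Coefficients: [2, 1, 2]

Y: 2·5+1·6 = 16 | 2·8 = 16
Q: 2·0+1·8 = 8 | 2·4 = 8
gcd(2,1,2) = 1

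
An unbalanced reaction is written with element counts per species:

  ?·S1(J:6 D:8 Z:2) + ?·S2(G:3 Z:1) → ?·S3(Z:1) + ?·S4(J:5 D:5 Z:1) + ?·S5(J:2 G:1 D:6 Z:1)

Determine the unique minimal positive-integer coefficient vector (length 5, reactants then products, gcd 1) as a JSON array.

Coefficients: [6, 1, 4, 6, 3]

J: 6·6+1·0 = 36 | 4·0+6·5+3·2 = 36
G: 6·0+1·3 = 3 | 4·0+6·0+3·1 = 3
D: 6·8+1·0 = 48 | 4·0+6·5+3·6 = 48
Z: 6·2+1·1 = 13 | 4·1+6·1+3·1 = 13
gcd(6,1,4,6,3) = 1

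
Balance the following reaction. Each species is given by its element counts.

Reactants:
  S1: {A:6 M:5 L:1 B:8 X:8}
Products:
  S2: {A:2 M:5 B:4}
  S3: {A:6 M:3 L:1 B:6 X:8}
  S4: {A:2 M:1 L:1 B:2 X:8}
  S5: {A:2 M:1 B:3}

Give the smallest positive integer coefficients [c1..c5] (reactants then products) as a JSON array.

A: 4·6 = 24 | 2·2+1·6+3·2+4·2 = 24
M: 4·5 = 20 | 2·5+1·3+3·1+4·1 = 20
L: 4·1 = 4 | 2·0+1·1+3·1+4·0 = 4
B: 4·8 = 32 | 2·4+1·6+3·2+4·3 = 32
X: 4·8 = 32 | 2·0+1·8+3·8+4·0 = 32
gcd(4,2,1,3,4) = 1

Coefficients: [4, 2, 1, 3, 4]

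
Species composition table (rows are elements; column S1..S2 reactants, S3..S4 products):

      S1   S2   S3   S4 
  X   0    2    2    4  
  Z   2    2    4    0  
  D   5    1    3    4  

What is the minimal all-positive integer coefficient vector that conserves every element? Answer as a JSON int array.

Coefficients: [2, 6, 4, 1]

X: 2·0+6·2 = 12 | 4·2+1·4 = 12
Z: 2·2+6·2 = 16 | 4·4+1·0 = 16
D: 2·5+6·1 = 16 | 4·3+1·4 = 16
gcd(2,6,4,1) = 1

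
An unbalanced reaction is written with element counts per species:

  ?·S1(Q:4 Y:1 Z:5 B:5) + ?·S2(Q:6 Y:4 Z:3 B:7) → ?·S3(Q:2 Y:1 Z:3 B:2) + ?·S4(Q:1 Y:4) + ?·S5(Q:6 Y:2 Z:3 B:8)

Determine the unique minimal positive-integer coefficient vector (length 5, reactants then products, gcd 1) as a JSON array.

Coefficients: [3, 5, 5, 2, 5]

Q: 3·4+5·6 = 42 | 5·2+2·1+5·6 = 42
Y: 3·1+5·4 = 23 | 5·1+2·4+5·2 = 23
Z: 3·5+5·3 = 30 | 5·3+2·0+5·3 = 30
B: 3·5+5·7 = 50 | 5·2+2·0+5·8 = 50
gcd(3,5,5,2,5) = 1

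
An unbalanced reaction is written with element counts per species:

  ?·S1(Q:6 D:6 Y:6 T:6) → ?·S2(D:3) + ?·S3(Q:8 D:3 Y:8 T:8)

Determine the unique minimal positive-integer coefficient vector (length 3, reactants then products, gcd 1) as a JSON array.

Q: 4·6 = 24 | 5·0+3·8 = 24
D: 4·6 = 24 | 5·3+3·3 = 24
Y: 4·6 = 24 | 5·0+3·8 = 24
T: 4·6 = 24 | 5·0+3·8 = 24
gcd(4,5,3) = 1

Coefficients: [4, 5, 3]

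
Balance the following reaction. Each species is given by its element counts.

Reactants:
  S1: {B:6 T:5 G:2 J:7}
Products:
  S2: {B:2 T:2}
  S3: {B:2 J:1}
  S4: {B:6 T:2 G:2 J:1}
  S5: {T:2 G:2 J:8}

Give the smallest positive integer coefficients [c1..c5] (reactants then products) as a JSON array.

Coefficients: [4, 6, 3, 1, 3]

B: 4·6 = 24 | 6·2+3·2+1·6+3·0 = 24
T: 4·5 = 20 | 6·2+3·0+1·2+3·2 = 20
G: 4·2 = 8 | 6·0+3·0+1·2+3·2 = 8
J: 4·7 = 28 | 6·0+3·1+1·1+3·8 = 28
gcd(4,6,3,1,3) = 1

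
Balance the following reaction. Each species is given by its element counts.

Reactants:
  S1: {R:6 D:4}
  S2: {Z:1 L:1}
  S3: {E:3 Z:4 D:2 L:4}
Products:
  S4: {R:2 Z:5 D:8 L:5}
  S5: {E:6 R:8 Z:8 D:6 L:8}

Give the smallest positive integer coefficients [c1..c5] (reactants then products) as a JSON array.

E: 3·0+5·0+4·3 = 12 | 1·0+2·6 = 12
R: 3·6+5·0+4·0 = 18 | 1·2+2·8 = 18
Z: 3·0+5·1+4·4 = 21 | 1·5+2·8 = 21
D: 3·4+5·0+4·2 = 20 | 1·8+2·6 = 20
L: 3·0+5·1+4·4 = 21 | 1·5+2·8 = 21
gcd(3,5,4,1,2) = 1

Coefficients: [3, 5, 4, 1, 2]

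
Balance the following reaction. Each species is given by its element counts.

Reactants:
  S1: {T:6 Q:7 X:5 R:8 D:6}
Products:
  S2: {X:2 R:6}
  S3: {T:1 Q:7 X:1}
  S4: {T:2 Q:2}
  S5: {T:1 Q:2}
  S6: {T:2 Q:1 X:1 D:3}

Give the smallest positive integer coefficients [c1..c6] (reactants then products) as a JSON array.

Coefficients: [3, 4, 1, 1, 3, 6]

T: 3·6 = 18 | 4·0+1·1+1·2+3·1+6·2 = 18
Q: 3·7 = 21 | 4·0+1·7+1·2+3·2+6·1 = 21
X: 3·5 = 15 | 4·2+1·1+1·0+3·0+6·1 = 15
R: 3·8 = 24 | 4·6+1·0+1·0+3·0+6·0 = 24
D: 3·6 = 18 | 4·0+1·0+1·0+3·0+6·3 = 18
gcd(3,4,1,1,3,6) = 1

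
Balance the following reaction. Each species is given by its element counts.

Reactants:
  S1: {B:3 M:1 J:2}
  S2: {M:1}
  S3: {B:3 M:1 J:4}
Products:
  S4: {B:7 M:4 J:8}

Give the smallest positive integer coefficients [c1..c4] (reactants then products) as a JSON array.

Coefficients: [2, 5, 5, 3]

B: 2·3+5·0+5·3 = 21 | 3·7 = 21
M: 2·1+5·1+5·1 = 12 | 3·4 = 12
J: 2·2+5·0+5·4 = 24 | 3·8 = 24
gcd(2,5,5,3) = 1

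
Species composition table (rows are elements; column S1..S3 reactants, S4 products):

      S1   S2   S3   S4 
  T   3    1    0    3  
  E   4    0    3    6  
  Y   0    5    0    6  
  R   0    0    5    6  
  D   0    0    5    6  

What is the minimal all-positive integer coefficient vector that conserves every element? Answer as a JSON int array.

T: 3·3+6·1+6·0 = 15 | 5·3 = 15
E: 3·4+6·0+6·3 = 30 | 5·6 = 30
Y: 3·0+6·5+6·0 = 30 | 5·6 = 30
R: 3·0+6·0+6·5 = 30 | 5·6 = 30
D: 3·0+6·0+6·5 = 30 | 5·6 = 30
gcd(3,6,6,5) = 1

Coefficients: [3, 6, 6, 5]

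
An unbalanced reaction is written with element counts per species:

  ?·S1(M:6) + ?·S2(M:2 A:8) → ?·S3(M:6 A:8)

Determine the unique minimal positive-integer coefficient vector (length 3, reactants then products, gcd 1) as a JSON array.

Coefficients: [2, 3, 3]

M: 2·6+3·2 = 18 | 3·6 = 18
A: 2·0+3·8 = 24 | 3·8 = 24
gcd(2,3,3) = 1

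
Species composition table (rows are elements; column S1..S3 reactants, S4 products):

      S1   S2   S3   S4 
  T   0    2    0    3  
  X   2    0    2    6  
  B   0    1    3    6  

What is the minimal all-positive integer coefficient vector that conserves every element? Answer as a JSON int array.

Coefficients: [3, 3, 3, 2]

T: 3·0+3·2+3·0 = 6 | 2·3 = 6
X: 3·2+3·0+3·2 = 12 | 2·6 = 12
B: 3·0+3·1+3·3 = 12 | 2·6 = 12
gcd(3,3,3,2) = 1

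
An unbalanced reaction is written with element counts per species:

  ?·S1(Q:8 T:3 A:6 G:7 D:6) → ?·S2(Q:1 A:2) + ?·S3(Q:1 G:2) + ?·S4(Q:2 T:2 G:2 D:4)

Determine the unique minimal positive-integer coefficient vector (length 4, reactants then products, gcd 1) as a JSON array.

Coefficients: [2, 6, 4, 3]

Q: 2·8 = 16 | 6·1+4·1+3·2 = 16
T: 2·3 = 6 | 6·0+4·0+3·2 = 6
A: 2·6 = 12 | 6·2+4·0+3·0 = 12
G: 2·7 = 14 | 6·0+4·2+3·2 = 14
D: 2·6 = 12 | 6·0+4·0+3·4 = 12
gcd(2,6,4,3) = 1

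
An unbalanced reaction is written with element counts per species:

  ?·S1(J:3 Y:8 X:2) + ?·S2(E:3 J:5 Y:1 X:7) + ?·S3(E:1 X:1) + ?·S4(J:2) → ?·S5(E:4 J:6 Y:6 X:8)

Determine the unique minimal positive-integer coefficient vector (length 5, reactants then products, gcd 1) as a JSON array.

E: 2·0+2·3+6·1+1·0 = 12 | 3·4 = 12
J: 2·3+2·5+6·0+1·2 = 18 | 3·6 = 18
Y: 2·8+2·1+6·0+1·0 = 18 | 3·6 = 18
X: 2·2+2·7+6·1+1·0 = 24 | 3·8 = 24
gcd(2,2,6,1,3) = 1

Coefficients: [2, 2, 6, 1, 3]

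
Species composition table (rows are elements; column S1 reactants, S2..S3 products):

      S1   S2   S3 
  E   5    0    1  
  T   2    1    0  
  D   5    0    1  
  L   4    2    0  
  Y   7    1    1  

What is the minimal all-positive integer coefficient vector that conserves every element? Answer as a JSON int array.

Coefficients: [1, 2, 5]

E: 1·5 = 5 | 2·0+5·1 = 5
T: 1·2 = 2 | 2·1+5·0 = 2
D: 1·5 = 5 | 2·0+5·1 = 5
L: 1·4 = 4 | 2·2+5·0 = 4
Y: 1·7 = 7 | 2·1+5·1 = 7
gcd(1,2,5) = 1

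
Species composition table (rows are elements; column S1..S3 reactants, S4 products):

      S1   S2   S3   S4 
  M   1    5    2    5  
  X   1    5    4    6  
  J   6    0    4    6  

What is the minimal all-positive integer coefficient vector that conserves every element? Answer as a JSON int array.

Coefficients: [4, 4, 3, 6]

M: 4·1+4·5+3·2 = 30 | 6·5 = 30
X: 4·1+4·5+3·4 = 36 | 6·6 = 36
J: 4·6+4·0+3·4 = 36 | 6·6 = 36
gcd(4,4,3,6) = 1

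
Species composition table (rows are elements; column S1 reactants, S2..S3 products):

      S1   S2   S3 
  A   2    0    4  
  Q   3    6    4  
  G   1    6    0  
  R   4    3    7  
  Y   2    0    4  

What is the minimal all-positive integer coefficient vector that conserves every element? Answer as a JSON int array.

A: 6·2 = 12 | 1·0+3·4 = 12
Q: 6·3 = 18 | 1·6+3·4 = 18
G: 6·1 = 6 | 1·6+3·0 = 6
R: 6·4 = 24 | 1·3+3·7 = 24
Y: 6·2 = 12 | 1·0+3·4 = 12
gcd(6,1,3) = 1

Coefficients: [6, 1, 3]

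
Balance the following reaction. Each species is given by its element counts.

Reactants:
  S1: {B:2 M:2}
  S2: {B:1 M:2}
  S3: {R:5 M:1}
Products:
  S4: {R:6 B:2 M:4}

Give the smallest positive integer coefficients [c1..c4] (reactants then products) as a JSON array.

R: 3·0+4·0+6·5 = 30 | 5·6 = 30
B: 3·2+4·1+6·0 = 10 | 5·2 = 10
M: 3·2+4·2+6·1 = 20 | 5·4 = 20
gcd(3,4,6,5) = 1

Coefficients: [3, 4, 6, 5]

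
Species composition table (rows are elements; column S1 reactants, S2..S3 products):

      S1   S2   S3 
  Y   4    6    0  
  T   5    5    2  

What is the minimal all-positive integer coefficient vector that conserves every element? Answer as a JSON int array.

Coefficients: [6, 4, 5]

Y: 6·4 = 24 | 4·6+5·0 = 24
T: 6·5 = 30 | 4·5+5·2 = 30
gcd(6,4,5) = 1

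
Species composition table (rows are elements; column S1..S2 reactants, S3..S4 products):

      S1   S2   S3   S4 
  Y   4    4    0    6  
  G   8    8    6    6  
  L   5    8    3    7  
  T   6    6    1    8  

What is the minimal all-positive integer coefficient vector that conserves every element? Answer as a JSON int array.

Coefficients: [4, 5, 6, 6]

Y: 4·4+5·4 = 36 | 6·0+6·6 = 36
G: 4·8+5·8 = 72 | 6·6+6·6 = 72
L: 4·5+5·8 = 60 | 6·3+6·7 = 60
T: 4·6+5·6 = 54 | 6·1+6·8 = 54
gcd(4,5,6,6) = 1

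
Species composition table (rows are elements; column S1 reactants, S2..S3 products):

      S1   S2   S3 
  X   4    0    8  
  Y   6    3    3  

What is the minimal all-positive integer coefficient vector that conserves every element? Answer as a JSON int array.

Coefficients: [2, 3, 1]

X: 2·4 = 8 | 3·0+1·8 = 8
Y: 2·6 = 12 | 3·3+1·3 = 12
gcd(2,3,1) = 1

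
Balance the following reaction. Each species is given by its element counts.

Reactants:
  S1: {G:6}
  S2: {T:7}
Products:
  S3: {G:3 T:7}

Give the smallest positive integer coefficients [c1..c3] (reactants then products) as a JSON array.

G: 1·6+2·0 = 6 | 2·3 = 6
T: 1·0+2·7 = 14 | 2·7 = 14
gcd(1,2,2) = 1

Coefficients: [1, 2, 2]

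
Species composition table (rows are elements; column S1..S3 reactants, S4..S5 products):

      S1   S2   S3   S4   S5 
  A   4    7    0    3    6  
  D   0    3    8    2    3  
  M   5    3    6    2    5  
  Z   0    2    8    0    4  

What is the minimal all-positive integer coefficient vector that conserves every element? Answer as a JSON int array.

A: 2·4+4·7+1·0 = 36 | 4·3+4·6 = 36
D: 2·0+4·3+1·8 = 20 | 4·2+4·3 = 20
M: 2·5+4·3+1·6 = 28 | 4·2+4·5 = 28
Z: 2·0+4·2+1·8 = 16 | 4·0+4·4 = 16
gcd(2,4,1,4,4) = 1

Coefficients: [2, 4, 1, 4, 4]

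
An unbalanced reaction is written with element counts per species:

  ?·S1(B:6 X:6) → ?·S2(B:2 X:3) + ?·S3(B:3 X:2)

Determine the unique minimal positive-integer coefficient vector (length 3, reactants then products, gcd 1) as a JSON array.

B: 5·6 = 30 | 6·2+6·3 = 30
X: 5·6 = 30 | 6·3+6·2 = 30
gcd(5,6,6) = 1

Coefficients: [5, 6, 6]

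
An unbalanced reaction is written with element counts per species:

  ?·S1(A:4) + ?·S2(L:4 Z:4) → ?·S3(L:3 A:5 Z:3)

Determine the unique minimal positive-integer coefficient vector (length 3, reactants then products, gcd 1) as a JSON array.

L: 5·0+3·4 = 12 | 4·3 = 12
A: 5·4+3·0 = 20 | 4·5 = 20
Z: 5·0+3·4 = 12 | 4·3 = 12
gcd(5,3,4) = 1

Coefficients: [5, 3, 4]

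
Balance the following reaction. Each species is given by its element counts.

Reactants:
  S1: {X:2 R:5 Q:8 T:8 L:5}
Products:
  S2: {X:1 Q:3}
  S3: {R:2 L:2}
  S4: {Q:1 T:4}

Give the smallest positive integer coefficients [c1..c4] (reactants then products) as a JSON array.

X: 2·2 = 4 | 4·1+5·0+4·0 = 4
R: 2·5 = 10 | 4·0+5·2+4·0 = 10
Q: 2·8 = 16 | 4·3+5·0+4·1 = 16
T: 2·8 = 16 | 4·0+5·0+4·4 = 16
L: 2·5 = 10 | 4·0+5·2+4·0 = 10
gcd(2,4,5,4) = 1

Coefficients: [2, 4, 5, 4]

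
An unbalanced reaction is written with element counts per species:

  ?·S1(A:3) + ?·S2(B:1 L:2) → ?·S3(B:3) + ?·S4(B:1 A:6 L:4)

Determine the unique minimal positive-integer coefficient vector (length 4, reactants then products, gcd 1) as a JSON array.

B: 6·0+6·1 = 6 | 1·3+3·1 = 6
A: 6·3+6·0 = 18 | 1·0+3·6 = 18
L: 6·0+6·2 = 12 | 1·0+3·4 = 12
gcd(6,6,1,3) = 1

Coefficients: [6, 6, 1, 3]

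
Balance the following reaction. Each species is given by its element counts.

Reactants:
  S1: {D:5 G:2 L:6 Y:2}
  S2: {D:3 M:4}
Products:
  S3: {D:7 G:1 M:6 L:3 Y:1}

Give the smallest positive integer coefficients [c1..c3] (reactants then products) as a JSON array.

D: 1·5+3·3 = 14 | 2·7 = 14
G: 1·2+3·0 = 2 | 2·1 = 2
M: 1·0+3·4 = 12 | 2·6 = 12
L: 1·6+3·0 = 6 | 2·3 = 6
Y: 1·2+3·0 = 2 | 2·1 = 2
gcd(1,3,2) = 1

Coefficients: [1, 3, 2]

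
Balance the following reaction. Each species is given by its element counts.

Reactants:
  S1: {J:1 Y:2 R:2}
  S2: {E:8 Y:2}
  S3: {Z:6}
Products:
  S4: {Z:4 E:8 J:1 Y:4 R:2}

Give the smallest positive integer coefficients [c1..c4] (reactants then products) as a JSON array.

Coefficients: [3, 3, 2, 3]

Z: 3·0+3·0+2·6 = 12 | 3·4 = 12
E: 3·0+3·8+2·0 = 24 | 3·8 = 24
J: 3·1+3·0+2·0 = 3 | 3·1 = 3
Y: 3·2+3·2+2·0 = 12 | 3·4 = 12
R: 3·2+3·0+2·0 = 6 | 3·2 = 6
gcd(3,3,2,3) = 1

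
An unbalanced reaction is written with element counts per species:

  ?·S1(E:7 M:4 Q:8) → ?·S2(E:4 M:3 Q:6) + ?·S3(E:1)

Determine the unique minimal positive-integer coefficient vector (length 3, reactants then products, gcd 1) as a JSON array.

Coefficients: [3, 4, 5]

E: 3·7 = 21 | 4·4+5·1 = 21
M: 3·4 = 12 | 4·3+5·0 = 12
Q: 3·8 = 24 | 4·6+5·0 = 24
gcd(3,4,5) = 1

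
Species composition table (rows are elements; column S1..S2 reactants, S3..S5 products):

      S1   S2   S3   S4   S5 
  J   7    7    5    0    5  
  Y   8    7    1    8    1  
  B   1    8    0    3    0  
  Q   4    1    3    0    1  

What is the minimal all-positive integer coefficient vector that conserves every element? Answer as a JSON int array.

Coefficients: [4, 1, 5, 4, 2]

J: 4·7+1·7 = 35 | 5·5+4·0+2·5 = 35
Y: 4·8+1·7 = 39 | 5·1+4·8+2·1 = 39
B: 4·1+1·8 = 12 | 5·0+4·3+2·0 = 12
Q: 4·4+1·1 = 17 | 5·3+4·0+2·1 = 17
gcd(4,1,5,4,2) = 1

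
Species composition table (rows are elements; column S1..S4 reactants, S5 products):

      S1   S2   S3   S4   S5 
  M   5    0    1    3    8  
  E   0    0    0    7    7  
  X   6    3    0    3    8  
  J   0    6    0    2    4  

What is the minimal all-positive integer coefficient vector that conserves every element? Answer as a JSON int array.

Coefficients: [2, 1, 5, 3, 3]

M: 2·5+1·0+5·1+3·3 = 24 | 3·8 = 24
E: 2·0+1·0+5·0+3·7 = 21 | 3·7 = 21
X: 2·6+1·3+5·0+3·3 = 24 | 3·8 = 24
J: 2·0+1·6+5·0+3·2 = 12 | 3·4 = 12
gcd(2,1,5,3,3) = 1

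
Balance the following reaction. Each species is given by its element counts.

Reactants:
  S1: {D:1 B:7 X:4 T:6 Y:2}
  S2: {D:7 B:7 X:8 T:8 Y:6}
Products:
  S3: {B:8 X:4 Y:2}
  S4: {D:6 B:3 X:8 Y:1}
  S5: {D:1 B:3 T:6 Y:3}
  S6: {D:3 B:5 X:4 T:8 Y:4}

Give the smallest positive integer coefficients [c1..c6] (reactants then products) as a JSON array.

Coefficients: [2, 3, 1, 2, 2, 3]

D: 2·1+3·7 = 23 | 1·0+2·6+2·1+3·3 = 23
B: 2·7+3·7 = 35 | 1·8+2·3+2·3+3·5 = 35
X: 2·4+3·8 = 32 | 1·4+2·8+2·0+3·4 = 32
T: 2·6+3·8 = 36 | 1·0+2·0+2·6+3·8 = 36
Y: 2·2+3·6 = 22 | 1·2+2·1+2·3+3·4 = 22
gcd(2,3,1,2,2,3) = 1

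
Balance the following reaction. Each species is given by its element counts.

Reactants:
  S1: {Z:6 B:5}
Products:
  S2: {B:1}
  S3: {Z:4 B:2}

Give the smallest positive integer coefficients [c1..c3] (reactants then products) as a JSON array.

Z: 2·6 = 12 | 4·0+3·4 = 12
B: 2·5 = 10 | 4·1+3·2 = 10
gcd(2,4,3) = 1

Coefficients: [2, 4, 3]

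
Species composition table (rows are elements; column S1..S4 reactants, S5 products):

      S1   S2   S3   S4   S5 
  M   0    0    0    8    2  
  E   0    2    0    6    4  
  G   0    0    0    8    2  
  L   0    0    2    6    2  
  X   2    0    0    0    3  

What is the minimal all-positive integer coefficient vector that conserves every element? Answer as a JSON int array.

M: 6·0+5·0+1·0+1·8 = 8 | 4·2 = 8
E: 6·0+5·2+1·0+1·6 = 16 | 4·4 = 16
G: 6·0+5·0+1·0+1·8 = 8 | 4·2 = 8
L: 6·0+5·0+1·2+1·6 = 8 | 4·2 = 8
X: 6·2+5·0+1·0+1·0 = 12 | 4·3 = 12
gcd(6,5,1,1,4) = 1

Coefficients: [6, 5, 1, 1, 4]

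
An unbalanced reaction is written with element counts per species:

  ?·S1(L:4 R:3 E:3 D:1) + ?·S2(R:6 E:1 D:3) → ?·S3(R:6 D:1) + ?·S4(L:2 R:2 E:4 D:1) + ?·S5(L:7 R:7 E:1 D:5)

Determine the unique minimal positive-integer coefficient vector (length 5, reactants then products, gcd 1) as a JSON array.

Coefficients: [6, 4, 3, 5, 2]

L: 6·4+4·0 = 24 | 3·0+5·2+2·7 = 24
R: 6·3+4·6 = 42 | 3·6+5·2+2·7 = 42
E: 6·3+4·1 = 22 | 3·0+5·4+2·1 = 22
D: 6·1+4·3 = 18 | 3·1+5·1+2·5 = 18
gcd(6,4,3,5,2) = 1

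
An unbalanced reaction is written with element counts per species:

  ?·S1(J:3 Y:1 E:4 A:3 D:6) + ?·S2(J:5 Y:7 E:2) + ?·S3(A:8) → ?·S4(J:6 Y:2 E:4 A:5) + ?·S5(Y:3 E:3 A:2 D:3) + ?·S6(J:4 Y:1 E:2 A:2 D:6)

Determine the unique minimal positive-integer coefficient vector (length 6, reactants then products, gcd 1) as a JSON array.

J: 6·3+2·5+1·0 = 28 | 2·6+4·0+4·4 = 28
Y: 6·1+2·7+1·0 = 20 | 2·2+4·3+4·1 = 20
E: 6·4+2·2+1·0 = 28 | 2·4+4·3+4·2 = 28
A: 6·3+2·0+1·8 = 26 | 2·5+4·2+4·2 = 26
D: 6·6+2·0+1·0 = 36 | 2·0+4·3+4·6 = 36
gcd(6,2,1,2,4,4) = 1

Coefficients: [6, 2, 1, 2, 4, 4]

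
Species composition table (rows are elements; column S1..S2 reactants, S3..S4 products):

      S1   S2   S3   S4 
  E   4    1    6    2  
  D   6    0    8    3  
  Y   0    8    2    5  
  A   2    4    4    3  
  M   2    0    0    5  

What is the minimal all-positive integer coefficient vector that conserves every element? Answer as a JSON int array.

Coefficients: [5, 2, 3, 2]

E: 5·4+2·1 = 22 | 3·6+2·2 = 22
D: 5·6+2·0 = 30 | 3·8+2·3 = 30
Y: 5·0+2·8 = 16 | 3·2+2·5 = 16
A: 5·2+2·4 = 18 | 3·4+2·3 = 18
M: 5·2+2·0 = 10 | 3·0+2·5 = 10
gcd(5,2,3,2) = 1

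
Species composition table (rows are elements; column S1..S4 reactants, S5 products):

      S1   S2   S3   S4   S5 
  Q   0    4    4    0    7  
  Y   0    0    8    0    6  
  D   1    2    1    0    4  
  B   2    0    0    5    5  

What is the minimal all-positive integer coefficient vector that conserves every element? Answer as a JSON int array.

Coefficients: [5, 4, 3, 2, 4]

Q: 5·0+4·4+3·4+2·0 = 28 | 4·7 = 28
Y: 5·0+4·0+3·8+2·0 = 24 | 4·6 = 24
D: 5·1+4·2+3·1+2·0 = 16 | 4·4 = 16
B: 5·2+4·0+3·0+2·5 = 20 | 4·5 = 20
gcd(5,4,3,2,4) = 1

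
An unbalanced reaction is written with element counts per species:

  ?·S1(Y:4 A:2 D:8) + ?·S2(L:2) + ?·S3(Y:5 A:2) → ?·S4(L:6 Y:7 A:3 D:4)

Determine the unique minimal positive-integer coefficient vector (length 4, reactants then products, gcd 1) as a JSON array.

L: 1·0+6·2+2·0 = 12 | 2·6 = 12
Y: 1·4+6·0+2·5 = 14 | 2·7 = 14
A: 1·2+6·0+2·2 = 6 | 2·3 = 6
D: 1·8+6·0+2·0 = 8 | 2·4 = 8
gcd(1,6,2,2) = 1

Coefficients: [1, 6, 2, 2]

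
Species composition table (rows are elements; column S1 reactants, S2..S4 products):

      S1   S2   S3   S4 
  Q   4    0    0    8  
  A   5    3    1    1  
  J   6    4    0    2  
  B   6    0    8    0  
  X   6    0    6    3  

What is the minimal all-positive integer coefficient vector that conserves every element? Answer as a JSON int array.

Coefficients: [4, 5, 3, 2]

Q: 4·4 = 16 | 5·0+3·0+2·8 = 16
A: 4·5 = 20 | 5·3+3·1+2·1 = 20
J: 4·6 = 24 | 5·4+3·0+2·2 = 24
B: 4·6 = 24 | 5·0+3·8+2·0 = 24
X: 4·6 = 24 | 5·0+3·6+2·3 = 24
gcd(4,5,3,2) = 1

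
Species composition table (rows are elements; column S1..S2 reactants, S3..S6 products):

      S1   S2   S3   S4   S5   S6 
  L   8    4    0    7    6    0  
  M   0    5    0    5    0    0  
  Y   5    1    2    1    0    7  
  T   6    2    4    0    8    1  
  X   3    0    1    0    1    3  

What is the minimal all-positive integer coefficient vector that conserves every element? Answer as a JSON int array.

L: 6·8+6·4 = 72 | 1·0+6·7+5·6+4·0 = 72
M: 6·0+6·5 = 30 | 1·0+6·5+5·0+4·0 = 30
Y: 6·5+6·1 = 36 | 1·2+6·1+5·0+4·7 = 36
T: 6·6+6·2 = 48 | 1·4+6·0+5·8+4·1 = 48
X: 6·3+6·0 = 18 | 1·1+6·0+5·1+4·3 = 18
gcd(6,6,1,6,5,4) = 1

Coefficients: [6, 6, 1, 6, 5, 4]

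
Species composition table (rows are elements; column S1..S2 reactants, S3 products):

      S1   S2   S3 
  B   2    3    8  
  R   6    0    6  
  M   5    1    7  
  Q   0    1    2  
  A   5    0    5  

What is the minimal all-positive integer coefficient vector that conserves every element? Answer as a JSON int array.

B: 1·2+2·3 = 8 | 1·8 = 8
R: 1·6+2·0 = 6 | 1·6 = 6
M: 1·5+2·1 = 7 | 1·7 = 7
Q: 1·0+2·1 = 2 | 1·2 = 2
A: 1·5+2·0 = 5 | 1·5 = 5
gcd(1,2,1) = 1

Coefficients: [1, 2, 1]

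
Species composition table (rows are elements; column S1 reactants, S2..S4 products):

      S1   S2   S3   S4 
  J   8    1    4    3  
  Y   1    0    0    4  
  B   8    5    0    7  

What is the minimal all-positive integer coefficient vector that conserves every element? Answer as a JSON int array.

J: 4·8 = 32 | 5·1+6·4+1·3 = 32
Y: 4·1 = 4 | 5·0+6·0+1·4 = 4
B: 4·8 = 32 | 5·5+6·0+1·7 = 32
gcd(4,5,6,1) = 1

Coefficients: [4, 5, 6, 1]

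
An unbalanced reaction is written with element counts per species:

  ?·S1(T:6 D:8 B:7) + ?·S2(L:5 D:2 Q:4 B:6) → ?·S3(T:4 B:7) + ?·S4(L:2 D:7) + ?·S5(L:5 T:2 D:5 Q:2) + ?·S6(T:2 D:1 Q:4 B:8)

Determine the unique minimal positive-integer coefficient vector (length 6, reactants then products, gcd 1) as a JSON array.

L: 5·0+4·5 = 20 | 5·0+5·2+2·5+3·0 = 20
T: 5·6+4·0 = 30 | 5·4+5·0+2·2+3·2 = 30
D: 5·8+4·2 = 48 | 5·0+5·7+2·5+3·1 = 48
Q: 5·0+4·4 = 16 | 5·0+5·0+2·2+3·4 = 16
B: 5·7+4·6 = 59 | 5·7+5·0+2·0+3·8 = 59
gcd(5,4,5,5,2,3) = 1

Coefficients: [5, 4, 5, 5, 2, 3]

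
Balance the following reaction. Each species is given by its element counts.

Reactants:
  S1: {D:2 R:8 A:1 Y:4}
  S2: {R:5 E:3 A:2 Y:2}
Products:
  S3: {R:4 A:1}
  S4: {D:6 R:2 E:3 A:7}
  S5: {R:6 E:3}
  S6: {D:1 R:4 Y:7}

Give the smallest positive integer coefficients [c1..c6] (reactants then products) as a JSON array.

D: 5·2+4·0 = 10 | 6·0+1·6+3·0+4·1 = 10
R: 5·8+4·5 = 60 | 6·4+1·2+3·6+4·4 = 60
E: 5·0+4·3 = 12 | 6·0+1·3+3·3+4·0 = 12
A: 5·1+4·2 = 13 | 6·1+1·7+3·0+4·0 = 13
Y: 5·4+4·2 = 28 | 6·0+1·0+3·0+4·7 = 28
gcd(5,4,6,1,3,4) = 1

Coefficients: [5, 4, 6, 1, 3, 4]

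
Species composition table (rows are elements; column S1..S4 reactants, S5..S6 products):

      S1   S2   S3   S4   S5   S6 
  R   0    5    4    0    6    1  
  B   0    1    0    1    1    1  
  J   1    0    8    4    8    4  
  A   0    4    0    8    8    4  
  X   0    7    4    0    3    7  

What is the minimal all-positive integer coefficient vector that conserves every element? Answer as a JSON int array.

R: 4·0+3·5+3·4+4·0 = 27 | 4·6+3·1 = 27
B: 4·0+3·1+3·0+4·1 = 7 | 4·1+3·1 = 7
J: 4·1+3·0+3·8+4·4 = 44 | 4·8+3·4 = 44
A: 4·0+3·4+3·0+4·8 = 44 | 4·8+3·4 = 44
X: 4·0+3·7+3·4+4·0 = 33 | 4·3+3·7 = 33
gcd(4,3,3,4,4,3) = 1

Coefficients: [4, 3, 3, 4, 4, 3]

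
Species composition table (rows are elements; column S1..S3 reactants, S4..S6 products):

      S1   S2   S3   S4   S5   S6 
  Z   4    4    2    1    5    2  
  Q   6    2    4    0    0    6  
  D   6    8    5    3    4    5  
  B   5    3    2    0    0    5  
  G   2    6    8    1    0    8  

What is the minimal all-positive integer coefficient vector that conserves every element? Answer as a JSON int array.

Coefficients: [2, 3, 3, 6, 2, 5]

Z: 2·4+3·4+3·2 = 26 | 6·1+2·5+5·2 = 26
Q: 2·6+3·2+3·4 = 30 | 6·0+2·0+5·6 = 30
D: 2·6+3·8+3·5 = 51 | 6·3+2·4+5·5 = 51
B: 2·5+3·3+3·2 = 25 | 6·0+2·0+5·5 = 25
G: 2·2+3·6+3·8 = 46 | 6·1+2·0+5·8 = 46
gcd(2,3,3,6,2,5) = 1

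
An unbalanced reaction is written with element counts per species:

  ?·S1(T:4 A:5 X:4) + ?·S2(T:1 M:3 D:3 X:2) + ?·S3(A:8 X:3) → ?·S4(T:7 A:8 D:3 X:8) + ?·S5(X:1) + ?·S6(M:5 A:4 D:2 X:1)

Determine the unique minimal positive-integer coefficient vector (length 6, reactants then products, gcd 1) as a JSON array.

T: 4·4+5·1+2·0 = 21 | 3·7+5·0+3·0 = 21
M: 4·0+5·3+2·0 = 15 | 3·0+5·0+3·5 = 15
A: 4·5+5·0+2·8 = 36 | 3·8+5·0+3·4 = 36
D: 4·0+5·3+2·0 = 15 | 3·3+5·0+3·2 = 15
X: 4·4+5·2+2·3 = 32 | 3·8+5·1+3·1 = 32
gcd(4,5,2,3,5,3) = 1

Coefficients: [4, 5, 2, 3, 5, 3]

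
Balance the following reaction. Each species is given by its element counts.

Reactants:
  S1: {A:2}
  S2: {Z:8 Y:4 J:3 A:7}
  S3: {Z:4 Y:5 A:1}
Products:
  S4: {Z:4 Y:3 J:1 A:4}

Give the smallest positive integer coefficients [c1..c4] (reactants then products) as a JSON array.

Coefficients: [2, 1, 1, 3]

Z: 2·0+1·8+1·4 = 12 | 3·4 = 12
Y: 2·0+1·4+1·5 = 9 | 3·3 = 9
J: 2·0+1·3+1·0 = 3 | 3·1 = 3
A: 2·2+1·7+1·1 = 12 | 3·4 = 12
gcd(2,1,1,3) = 1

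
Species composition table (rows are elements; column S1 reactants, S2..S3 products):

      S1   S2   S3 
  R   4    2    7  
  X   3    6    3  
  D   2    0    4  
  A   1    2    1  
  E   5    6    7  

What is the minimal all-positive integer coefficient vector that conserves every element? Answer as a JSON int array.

Coefficients: [4, 1, 2]

R: 4·4 = 16 | 1·2+2·7 = 16
X: 4·3 = 12 | 1·6+2·3 = 12
D: 4·2 = 8 | 1·0+2·4 = 8
A: 4·1 = 4 | 1·2+2·1 = 4
E: 4·5 = 20 | 1·6+2·7 = 20
gcd(4,1,2) = 1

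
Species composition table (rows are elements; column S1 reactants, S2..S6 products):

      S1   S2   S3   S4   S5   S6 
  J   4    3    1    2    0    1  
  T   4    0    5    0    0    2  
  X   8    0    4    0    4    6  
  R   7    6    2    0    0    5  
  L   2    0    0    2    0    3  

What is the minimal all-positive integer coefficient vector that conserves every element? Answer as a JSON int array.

Coefficients: [6, 4, 4, 3, 5, 2]

J: 6·4 = 24 | 4·3+4·1+3·2+5·0+2·1 = 24
T: 6·4 = 24 | 4·0+4·5+3·0+5·0+2·2 = 24
X: 6·8 = 48 | 4·0+4·4+3·0+5·4+2·6 = 48
R: 6·7 = 42 | 4·6+4·2+3·0+5·0+2·5 = 42
L: 6·2 = 12 | 4·0+4·0+3·2+5·0+2·3 = 12
gcd(6,4,4,3,5,2) = 1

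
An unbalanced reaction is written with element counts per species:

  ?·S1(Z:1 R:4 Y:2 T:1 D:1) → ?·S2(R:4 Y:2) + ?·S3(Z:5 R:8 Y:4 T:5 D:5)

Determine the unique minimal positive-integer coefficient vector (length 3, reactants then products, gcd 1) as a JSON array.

Z: 5·1 = 5 | 3·0+1·5 = 5
R: 5·4 = 20 | 3·4+1·8 = 20
Y: 5·2 = 10 | 3·2+1·4 = 10
T: 5·1 = 5 | 3·0+1·5 = 5
D: 5·1 = 5 | 3·0+1·5 = 5
gcd(5,3,1) = 1

Coefficients: [5, 3, 1]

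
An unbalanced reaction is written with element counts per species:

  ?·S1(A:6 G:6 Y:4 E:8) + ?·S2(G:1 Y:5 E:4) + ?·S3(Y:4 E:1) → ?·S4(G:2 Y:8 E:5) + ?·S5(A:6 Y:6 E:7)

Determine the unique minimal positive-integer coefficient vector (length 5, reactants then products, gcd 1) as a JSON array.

Coefficients: [1, 6, 5, 6, 1]

A: 1·6+6·0+5·0 = 6 | 6·0+1·6 = 6
G: 1·6+6·1+5·0 = 12 | 6·2+1·0 = 12
Y: 1·4+6·5+5·4 = 54 | 6·8+1·6 = 54
E: 1·8+6·4+5·1 = 37 | 6·5+1·7 = 37
gcd(1,6,5,6,1) = 1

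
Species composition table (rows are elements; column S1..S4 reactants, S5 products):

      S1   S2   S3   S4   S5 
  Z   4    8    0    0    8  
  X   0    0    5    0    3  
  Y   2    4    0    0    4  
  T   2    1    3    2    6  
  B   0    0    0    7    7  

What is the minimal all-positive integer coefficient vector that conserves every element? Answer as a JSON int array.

Z: 4·4+3·8+3·0+5·0 = 40 | 5·8 = 40
X: 4·0+3·0+3·5+5·0 = 15 | 5·3 = 15
Y: 4·2+3·4+3·0+5·0 = 20 | 5·4 = 20
T: 4·2+3·1+3·3+5·2 = 30 | 5·6 = 30
B: 4·0+3·0+3·0+5·7 = 35 | 5·7 = 35
gcd(4,3,3,5,5) = 1

Coefficients: [4, 3, 3, 5, 5]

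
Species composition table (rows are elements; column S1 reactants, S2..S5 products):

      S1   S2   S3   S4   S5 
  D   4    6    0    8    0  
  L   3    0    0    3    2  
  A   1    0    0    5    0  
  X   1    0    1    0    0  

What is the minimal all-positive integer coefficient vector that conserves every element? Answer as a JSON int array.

Coefficients: [5, 2, 5, 1, 6]

D: 5·4 = 20 | 2·6+5·0+1·8+6·0 = 20
L: 5·3 = 15 | 2·0+5·0+1·3+6·2 = 15
A: 5·1 = 5 | 2·0+5·0+1·5+6·0 = 5
X: 5·1 = 5 | 2·0+5·1+1·0+6·0 = 5
gcd(5,2,5,1,6) = 1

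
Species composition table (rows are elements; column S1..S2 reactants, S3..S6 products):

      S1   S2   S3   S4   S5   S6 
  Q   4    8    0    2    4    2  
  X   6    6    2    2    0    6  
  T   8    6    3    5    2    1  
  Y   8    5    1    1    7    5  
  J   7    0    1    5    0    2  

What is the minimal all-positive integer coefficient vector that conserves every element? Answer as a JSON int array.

Q: 5·4+1·8 = 28 | 4·0+5·2+3·4+3·2 = 28
X: 5·6+1·6 = 36 | 4·2+5·2+3·0+3·6 = 36
T: 5·8+1·6 = 46 | 4·3+5·5+3·2+3·1 = 46
Y: 5·8+1·5 = 45 | 4·1+5·1+3·7+3·5 = 45
J: 5·7+1·0 = 35 | 4·1+5·5+3·0+3·2 = 35
gcd(5,1,4,5,3,3) = 1

Coefficients: [5, 1, 4, 5, 3, 3]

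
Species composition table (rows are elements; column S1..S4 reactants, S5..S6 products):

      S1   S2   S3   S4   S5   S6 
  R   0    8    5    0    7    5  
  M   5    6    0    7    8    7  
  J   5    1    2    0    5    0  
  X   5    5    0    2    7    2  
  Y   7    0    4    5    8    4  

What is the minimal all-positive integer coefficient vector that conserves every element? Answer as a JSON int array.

Coefficients: [2, 5, 5, 6, 5, 6]

R: 2·0+5·8+5·5+6·0 = 65 | 5·7+6·5 = 65
M: 2·5+5·6+5·0+6·7 = 82 | 5·8+6·7 = 82
J: 2·5+5·1+5·2+6·0 = 25 | 5·5+6·0 = 25
X: 2·5+5·5+5·0+6·2 = 47 | 5·7+6·2 = 47
Y: 2·7+5·0+5·4+6·5 = 64 | 5·8+6·4 = 64
gcd(2,5,5,6,5,6) = 1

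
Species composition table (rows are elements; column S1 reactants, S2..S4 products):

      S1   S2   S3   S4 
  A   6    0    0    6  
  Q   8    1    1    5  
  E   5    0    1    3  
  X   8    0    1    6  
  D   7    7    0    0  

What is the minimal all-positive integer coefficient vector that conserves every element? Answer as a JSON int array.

A: 1·6 = 6 | 1·0+2·0+1·6 = 6
Q: 1·8 = 8 | 1·1+2·1+1·5 = 8
E: 1·5 = 5 | 1·0+2·1+1·3 = 5
X: 1·8 = 8 | 1·0+2·1+1·6 = 8
D: 1·7 = 7 | 1·7+2·0+1·0 = 7
gcd(1,1,2,1) = 1

Coefficients: [1, 1, 2, 1]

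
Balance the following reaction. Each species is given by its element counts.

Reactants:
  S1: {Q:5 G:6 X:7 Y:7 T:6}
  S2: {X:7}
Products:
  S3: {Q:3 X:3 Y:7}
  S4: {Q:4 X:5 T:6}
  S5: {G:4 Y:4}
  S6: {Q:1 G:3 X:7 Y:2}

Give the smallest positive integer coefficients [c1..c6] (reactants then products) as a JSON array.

Coefficients: [5, 1, 1, 5, 6, 2]

Q: 5·5+1·0 = 25 | 1·3+5·4+6·0+2·1 = 25
G: 5·6+1·0 = 30 | 1·0+5·0+6·4+2·3 = 30
X: 5·7+1·7 = 42 | 1·3+5·5+6·0+2·7 = 42
Y: 5·7+1·0 = 35 | 1·7+5·0+6·4+2·2 = 35
T: 5·6+1·0 = 30 | 1·0+5·6+6·0+2·0 = 30
gcd(5,1,1,5,6,2) = 1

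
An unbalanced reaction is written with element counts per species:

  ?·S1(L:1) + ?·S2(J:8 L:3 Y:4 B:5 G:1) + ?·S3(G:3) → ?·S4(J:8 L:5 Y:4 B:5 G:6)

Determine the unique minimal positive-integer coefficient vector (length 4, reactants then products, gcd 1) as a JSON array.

J: 6·0+3·8+5·0 = 24 | 3·8 = 24
L: 6·1+3·3+5·0 = 15 | 3·5 = 15
Y: 6·0+3·4+5·0 = 12 | 3·4 = 12
B: 6·0+3·5+5·0 = 15 | 3·5 = 15
G: 6·0+3·1+5·3 = 18 | 3·6 = 18
gcd(6,3,5,3) = 1

Coefficients: [6, 3, 5, 3]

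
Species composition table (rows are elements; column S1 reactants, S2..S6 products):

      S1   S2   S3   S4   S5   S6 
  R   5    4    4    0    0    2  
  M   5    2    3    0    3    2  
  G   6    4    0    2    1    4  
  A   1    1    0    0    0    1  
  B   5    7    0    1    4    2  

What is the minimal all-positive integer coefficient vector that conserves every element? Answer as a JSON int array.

R: 6·5 = 30 | 1·4+4·4+5·0+2·0+5·2 = 30
M: 6·5 = 30 | 1·2+4·3+5·0+2·3+5·2 = 30
G: 6·6 = 36 | 1·4+4·0+5·2+2·1+5·4 = 36
A: 6·1 = 6 | 1·1+4·0+5·0+2·0+5·1 = 6
B: 6·5 = 30 | 1·7+4·0+5·1+2·4+5·2 = 30
gcd(6,1,4,5,2,5) = 1

Coefficients: [6, 1, 4, 5, 2, 5]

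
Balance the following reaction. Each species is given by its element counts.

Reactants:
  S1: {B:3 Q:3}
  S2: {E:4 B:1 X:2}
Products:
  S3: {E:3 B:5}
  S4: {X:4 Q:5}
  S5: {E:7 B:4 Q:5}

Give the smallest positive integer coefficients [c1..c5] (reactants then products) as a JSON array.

Coefficients: [5, 4, 3, 2, 1]

E: 5·0+4·4 = 16 | 3·3+2·0+1·7 = 16
B: 5·3+4·1 = 19 | 3·5+2·0+1·4 = 19
X: 5·0+4·2 = 8 | 3·0+2·4+1·0 = 8
Q: 5·3+4·0 = 15 | 3·0+2·5+1·5 = 15
gcd(5,4,3,2,1) = 1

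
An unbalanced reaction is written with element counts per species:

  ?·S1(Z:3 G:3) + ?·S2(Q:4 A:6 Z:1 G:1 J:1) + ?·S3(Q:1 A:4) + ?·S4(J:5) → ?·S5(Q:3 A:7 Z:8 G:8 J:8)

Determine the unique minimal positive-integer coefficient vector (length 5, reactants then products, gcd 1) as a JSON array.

Coefficients: [5, 1, 2, 3, 2]

Q: 5·0+1·4+2·1+3·0 = 6 | 2·3 = 6
A: 5·0+1·6+2·4+3·0 = 14 | 2·7 = 14
Z: 5·3+1·1+2·0+3·0 = 16 | 2·8 = 16
G: 5·3+1·1+2·0+3·0 = 16 | 2·8 = 16
J: 5·0+1·1+2·0+3·5 = 16 | 2·8 = 16
gcd(5,1,2,3,2) = 1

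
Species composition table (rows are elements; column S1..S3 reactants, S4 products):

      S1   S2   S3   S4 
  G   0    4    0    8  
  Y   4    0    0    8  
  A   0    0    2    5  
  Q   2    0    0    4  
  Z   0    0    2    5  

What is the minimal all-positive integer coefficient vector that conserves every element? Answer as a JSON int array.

Coefficients: [4, 4, 5, 2]

G: 4·0+4·4+5·0 = 16 | 2·8 = 16
Y: 4·4+4·0+5·0 = 16 | 2·8 = 16
A: 4·0+4·0+5·2 = 10 | 2·5 = 10
Q: 4·2+4·0+5·0 = 8 | 2·4 = 8
Z: 4·0+4·0+5·2 = 10 | 2·5 = 10
gcd(4,4,5,2) = 1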